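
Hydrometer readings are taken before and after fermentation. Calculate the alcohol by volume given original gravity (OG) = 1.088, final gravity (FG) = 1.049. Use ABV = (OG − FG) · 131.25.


ABV = (1.088 − 1.049) · 131.25

5.1188 % ABV


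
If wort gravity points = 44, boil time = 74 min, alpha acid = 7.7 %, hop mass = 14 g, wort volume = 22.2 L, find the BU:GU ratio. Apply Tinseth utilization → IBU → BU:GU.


U = 1.65·0.000125^(GP/1000)·(1−e^(−0.04t))/4.15;  IBU = (α/100)·m·U·1000/V;  BU:GU = IBU/GP
U = 1.65·0.000125^(44/1000)·(1−e^(−0.04·74))/4.15 = 0.2539
IBU = (7.7/100)·14·0.2539·1000/22.2 = 12.3270
BU:GU = 12.3270/44

0.2802


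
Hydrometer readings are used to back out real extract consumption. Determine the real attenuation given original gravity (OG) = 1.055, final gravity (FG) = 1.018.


AA = (OG−FG)/(OG−1)·100;  RA = AA·0.8192
AA = (1.055 − 1.018)/(1.055 − 1)·100 = 67.2727
RA = 67.2727·0.8192

55.1098 %


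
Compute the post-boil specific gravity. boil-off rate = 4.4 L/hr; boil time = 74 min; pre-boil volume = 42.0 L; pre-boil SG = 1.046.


V_post = V_pre − rate·(t/60);  SG_post = 1 + (SG_pre−1)·V_pre/V_post
V_post = 42.0 − 4.4·(74/60) = 36.5733
SG_post = 1 + (1.046 − 1)·42.0/36.5733

1.0528


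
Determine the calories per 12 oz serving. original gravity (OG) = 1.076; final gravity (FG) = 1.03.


ABW = (OG−FG)·131.25·0.79/FG;  °P = 259 − 259/SG (for OG→OE and FG→AE);  RE = 0.1808·OE + 0.8192·AE;  Cal = (6.9·ABW + 4·(RE−0.1))·FG·3.55
ABW = (1.076 − 1.03)·131.25·0.79/1.03 = 4.6307
OE = 259 − 259/1.076 = 18.2937 °P
AE = 259 − 259/1.03 = 7.5437 °P
RE = 0.1808·18.2937 + 0.8192·7.5437 = 9.4873 °P
Cal = (6.9·4.6307 + 4·(9.4873−0.1))·1.03·3.55

254.1304 kcal


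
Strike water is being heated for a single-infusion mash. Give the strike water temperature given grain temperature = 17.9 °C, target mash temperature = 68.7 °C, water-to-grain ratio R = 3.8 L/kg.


T_strike = (0.41/R)·(T_mash − T_grain) + T_mash
T_strike = (0.41/3.8)·(68.7 − 17.9) + 68.7

74.1811 °C


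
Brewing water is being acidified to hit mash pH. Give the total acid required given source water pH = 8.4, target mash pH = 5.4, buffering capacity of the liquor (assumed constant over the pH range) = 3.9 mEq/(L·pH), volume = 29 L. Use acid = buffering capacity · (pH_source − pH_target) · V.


acid = 3.9 · (8.4 − 5.4) · 29

339.3000 mEq


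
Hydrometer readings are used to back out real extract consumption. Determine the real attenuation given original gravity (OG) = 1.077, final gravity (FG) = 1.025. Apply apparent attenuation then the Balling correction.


AA = (OG−FG)/(OG−1)·100;  RA = AA·0.8192
AA = (1.077 − 1.025)/(1.077 − 1)·100 = 67.5325
RA = 67.5325·0.8192

55.3226 %


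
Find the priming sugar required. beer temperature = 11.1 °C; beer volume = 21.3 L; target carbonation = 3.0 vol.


residual = 14.695·(0.01821 + 0.09011·e^(−0.04·T));  sugar = (target − residual)·4.0·V
residual = 14.695·(0.01821 + 0.09011·e^(−0.04·11.1)) = 1.1170
sugar = (3.0 − 1.1170)·4.0·21.3

160.4313 g


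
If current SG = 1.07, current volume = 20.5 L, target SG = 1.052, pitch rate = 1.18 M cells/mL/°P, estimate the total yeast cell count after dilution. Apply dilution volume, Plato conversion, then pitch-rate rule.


V_w = V·((SG_c−1)/(SG_t−1)−1);  °P = 259 − 259/SG_t;  cells = rate·(V+V_w)·°P
V_w = 20.5·((1.07−1)/(1.052−1)−1) = 7.0962
V_final = 20.5 + 7.0962 = 27.5962
°P = 259 − 259/1.052 = 12.8023
cells = 1.18·27.5962·12.8023

416.8866 billion cells


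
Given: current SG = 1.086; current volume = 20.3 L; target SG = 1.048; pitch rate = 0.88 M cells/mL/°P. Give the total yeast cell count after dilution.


V_w = V·((SG_c−1)/(SG_t−1)−1);  °P = 259 − 259/SG_t;  cells = rate·(V+V_w)·°P
V_w = 20.3·((1.086−1)/(1.048−1)−1) = 16.0708
V_final = 20.3 + 16.0708 = 36.3708
°P = 259 − 259/1.048 = 11.8626
cells = 0.88·36.3708·11.8626

379.6782 billion cells


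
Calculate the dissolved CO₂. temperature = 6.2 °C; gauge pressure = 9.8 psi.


vols = (P + 14.695)·(0.01821 + 0.09011·e^(−0.04·T))
vols = (9.8 + 14.695)·(0.01821 + 0.09011·e^(−0.04·6.2))

2.1685 volumes


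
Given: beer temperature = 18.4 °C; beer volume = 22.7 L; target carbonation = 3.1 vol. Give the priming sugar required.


residual = 14.695·(0.01821 + 0.09011·e^(−0.04·T));  sugar = (target − residual)·4.0·V
residual = 14.695·(0.01821 + 0.09011·e^(−0.04·18.4)) = 0.9019
sugar = (3.1 − 0.9019)·4.0·22.7

199.5869 g


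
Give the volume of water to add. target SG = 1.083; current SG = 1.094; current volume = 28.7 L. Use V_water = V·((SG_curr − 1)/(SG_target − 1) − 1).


V_water = 28.7·((1.094 − 1)/(1.083 − 1) − 1)

3.8036 L


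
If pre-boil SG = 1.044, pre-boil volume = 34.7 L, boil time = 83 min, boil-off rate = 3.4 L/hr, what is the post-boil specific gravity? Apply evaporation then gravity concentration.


V_post = V_pre − rate·(t/60);  SG_post = 1 + (SG_pre−1)·V_pre/V_post
V_post = 34.7 − 3.4·(83/60) = 29.9967
SG_post = 1 + (1.044 − 1)·34.7/29.9967

1.0509


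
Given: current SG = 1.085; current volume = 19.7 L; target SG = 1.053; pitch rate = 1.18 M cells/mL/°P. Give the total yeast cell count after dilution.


V_w = V·((SG_c−1)/(SG_t−1)−1);  °P = 259 − 259/SG_t;  cells = rate·(V+V_w)·°P
V_w = 19.7·((1.085−1)/(1.053−1)−1) = 11.8943
V_final = 19.7 + 11.8943 = 31.5943
°P = 259 − 259/1.053 = 13.0361
cells = 1.18·31.5943·13.0361

486.0026 billion cells


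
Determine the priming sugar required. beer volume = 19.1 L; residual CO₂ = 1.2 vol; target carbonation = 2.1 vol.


sugar = (target − residual)·4.0·V
sugar = (2.1 − 1.2)·4.0·19.1

68.7600 g


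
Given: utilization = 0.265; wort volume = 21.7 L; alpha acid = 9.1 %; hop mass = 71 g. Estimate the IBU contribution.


IBU = (α/100)·mass·U·1000 / V
IBU = (9.1/100)·71·0.265·1000 / 21.7

78.9016 IBU


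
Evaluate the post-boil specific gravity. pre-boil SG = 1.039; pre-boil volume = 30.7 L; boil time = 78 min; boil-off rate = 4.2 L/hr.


V_post = V_pre − rate·(t/60);  SG_post = 1 + (SG_pre−1)·V_pre/V_post
V_post = 30.7 − 4.2·(78/60) = 25.2400
SG_post = 1 + (1.039 − 1)·30.7/25.2400

1.0474


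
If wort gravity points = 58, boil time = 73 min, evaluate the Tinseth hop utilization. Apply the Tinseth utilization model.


U = 1.65·0.000125^(GP/1000) · (1 − e^(−0.04·t))/4.15
bigness = 1.65·0.000125^(58/1000) = 0.9797
boil_factor = (1 − e^(−0.04·73))/4.15 = 0.2280
U = 0.9797 · 0.2280

0.2233


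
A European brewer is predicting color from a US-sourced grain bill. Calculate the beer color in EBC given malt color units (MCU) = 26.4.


SRM = 1.4922·MCU^0.6859;  EBC = SRM·1.97
SRM = 1.4922·26.4^0.6859 = 14.0898
EBC = 14.0898·1.97

27.7569 EBC


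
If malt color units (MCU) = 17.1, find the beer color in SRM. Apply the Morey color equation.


SRM = 1.4922 · MCU^0.6859
SRM = 1.4922 · 17.1^0.6859

10.4602 SRM


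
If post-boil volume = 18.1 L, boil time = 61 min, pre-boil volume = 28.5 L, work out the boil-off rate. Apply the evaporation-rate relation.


rate = (V_pre − V_post) / (t_min/60)
rate = (28.5 − 18.1) / (61/60)

10.2295 L/hr


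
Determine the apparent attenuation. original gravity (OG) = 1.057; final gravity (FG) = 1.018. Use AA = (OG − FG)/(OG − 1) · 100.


AA = (1.057 − 1.018)/(1.057 − 1) · 100

68.4211 %


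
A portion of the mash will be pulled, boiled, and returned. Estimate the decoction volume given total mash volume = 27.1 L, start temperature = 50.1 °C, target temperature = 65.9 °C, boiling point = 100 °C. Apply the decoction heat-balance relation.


V_dec = V_total·(T_target − T_start)/(T_boil − T_start)
V_dec = 27.1·(65.9 − 50.1)/(100 − 50.1)

8.5808 L


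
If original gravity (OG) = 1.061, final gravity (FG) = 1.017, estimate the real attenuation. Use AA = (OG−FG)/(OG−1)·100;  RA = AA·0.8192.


AA = (1.061 − 1.017)/(1.061 − 1)·100 = 72.1311
RA = 72.1311·0.8192

59.0898 %


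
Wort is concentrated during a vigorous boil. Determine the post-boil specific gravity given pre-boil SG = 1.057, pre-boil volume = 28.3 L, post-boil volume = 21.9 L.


SG_post = 1 + (SG_pre − 1)·V_pre/V_post
pts_pre = (1.057 − 1)·1000 = 57.0000
pts_post = 57.0000·28.3/21.9 = 73.6575
SG_post = 1 + 73.6575/1000

1.0737


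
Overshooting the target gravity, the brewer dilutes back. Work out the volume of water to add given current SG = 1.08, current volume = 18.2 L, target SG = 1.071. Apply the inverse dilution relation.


V_water = V·((SG_curr − 1)/(SG_target − 1) − 1)
V_water = 18.2·((1.08 − 1)/(1.071 − 1) − 1)

2.3070 L


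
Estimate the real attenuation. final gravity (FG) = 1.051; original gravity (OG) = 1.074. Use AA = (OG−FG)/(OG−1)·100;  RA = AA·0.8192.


AA = (1.074 − 1.051)/(1.074 − 1)·100 = 31.0811
RA = 31.0811·0.8192

25.4616 %


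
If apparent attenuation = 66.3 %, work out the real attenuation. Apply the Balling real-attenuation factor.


RA = AA · 0.8192
RA = 66.3 · 0.8192

54.3130 %


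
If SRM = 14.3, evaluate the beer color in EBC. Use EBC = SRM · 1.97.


EBC = 14.3 · 1.97

28.1710 EBC


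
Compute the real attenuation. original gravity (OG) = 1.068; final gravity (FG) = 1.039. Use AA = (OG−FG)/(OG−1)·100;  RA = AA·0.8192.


AA = (1.068 − 1.039)/(1.068 − 1)·100 = 42.6471
RA = 42.6471·0.8192

34.9365 %


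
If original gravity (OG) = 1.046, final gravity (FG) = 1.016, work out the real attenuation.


AA = (OG−FG)/(OG−1)·100;  RA = AA·0.8192
AA = (1.046 − 1.016)/(1.046 − 1)·100 = 65.2174
RA = 65.2174·0.8192

53.4261 %


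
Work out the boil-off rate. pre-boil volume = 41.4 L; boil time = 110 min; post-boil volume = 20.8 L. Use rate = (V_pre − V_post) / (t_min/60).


rate = (41.4 − 20.8) / (110/60)

11.2364 L/hr


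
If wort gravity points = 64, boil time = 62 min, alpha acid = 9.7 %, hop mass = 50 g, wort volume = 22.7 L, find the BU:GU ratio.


U = 1.65·0.000125^(GP/1000)·(1−e^(−0.04t))/4.15;  IBU = (α/100)·m·U·1000/V;  BU:GU = IBU/GP
U = 1.65·0.000125^(64/1000)·(1−e^(−0.04·62))/4.15 = 0.2050
IBU = (9.7/100)·50·0.2050·1000/22.7 = 43.7896
BU:GU = 43.7896/64

0.6842


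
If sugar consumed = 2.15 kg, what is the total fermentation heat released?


Q = m_sugar · 590 kJ/kg
Q = 2.15 · 590

1268.5000 kJ


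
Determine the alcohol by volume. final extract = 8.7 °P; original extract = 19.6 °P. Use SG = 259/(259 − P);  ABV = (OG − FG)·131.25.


OG = 259/(259 − 19.6) = 1.0819
FG = 259/(259 − 8.7) = 1.0348
ABV = (1.0819 − 1.0348)·131.25

6.1836 % ABV


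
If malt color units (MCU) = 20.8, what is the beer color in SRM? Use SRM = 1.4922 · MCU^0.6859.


SRM = 1.4922 · 20.8^0.6859

11.9643 SRM


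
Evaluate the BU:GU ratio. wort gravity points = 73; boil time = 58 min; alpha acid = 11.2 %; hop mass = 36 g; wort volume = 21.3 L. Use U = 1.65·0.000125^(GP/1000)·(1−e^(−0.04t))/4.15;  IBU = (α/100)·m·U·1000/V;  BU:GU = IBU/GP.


U = 1.65·0.000125^(73/1000)·(1−e^(−0.04·58))/4.15 = 0.1860
IBU = (11.2/100)·36·0.1860·1000/21.3 = 35.2149
BU:GU = 35.2149/73

0.4824


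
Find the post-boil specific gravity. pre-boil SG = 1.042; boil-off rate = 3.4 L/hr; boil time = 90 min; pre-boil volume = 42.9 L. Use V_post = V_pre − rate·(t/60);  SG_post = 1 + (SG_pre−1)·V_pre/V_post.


V_post = 42.9 − 3.4·(90/60) = 37.8000
SG_post = 1 + (1.042 − 1)·42.9/37.8000

1.0477


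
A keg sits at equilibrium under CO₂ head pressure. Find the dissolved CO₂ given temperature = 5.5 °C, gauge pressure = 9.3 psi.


vols = (P + 14.695)·(0.01821 + 0.09011·e^(−0.04·T))
vols = (9.3 + 14.695)·(0.01821 + 0.09011·e^(−0.04·5.5))

2.1721 volumes


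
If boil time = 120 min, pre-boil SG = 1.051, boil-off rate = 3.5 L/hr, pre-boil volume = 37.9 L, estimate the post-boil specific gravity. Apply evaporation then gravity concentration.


V_post = V_pre − rate·(t/60);  SG_post = 1 + (SG_pre−1)·V_pre/V_post
V_post = 37.9 − 3.5·(120/60) = 30.9000
SG_post = 1 + (1.051 − 1)·37.9/30.9000

1.0626


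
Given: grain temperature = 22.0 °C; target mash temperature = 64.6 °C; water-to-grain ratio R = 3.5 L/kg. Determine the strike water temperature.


T_strike = (0.41/R)·(T_mash − T_grain) + T_mash
T_strike = (0.41/3.5)·(64.6 − 22.0) + 64.6

69.5903 °C


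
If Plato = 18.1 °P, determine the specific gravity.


SG = 259/(259 − P)
SG = 259/(259 − 18.1)

1.0751


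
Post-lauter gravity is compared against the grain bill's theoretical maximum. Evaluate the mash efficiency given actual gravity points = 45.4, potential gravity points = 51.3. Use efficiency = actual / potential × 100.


efficiency = 45.4 / 51.3 × 100

88.4990 %


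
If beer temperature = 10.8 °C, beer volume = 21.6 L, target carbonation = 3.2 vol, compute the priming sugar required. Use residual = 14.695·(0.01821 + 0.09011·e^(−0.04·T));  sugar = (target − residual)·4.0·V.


residual = 14.695·(0.01821 + 0.09011·e^(−0.04·10.8)) = 1.1273
sugar = (3.2 − 1.1273)·4.0·21.6

179.0850 g


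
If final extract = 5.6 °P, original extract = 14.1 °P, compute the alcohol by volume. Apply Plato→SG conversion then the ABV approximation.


SG = 259/(259 − P);  ABV = (OG − FG)·131.25
OG = 259/(259 − 14.1) = 1.0576
FG = 259/(259 − 5.6) = 1.0221
ABV = (1.0576 − 1.0221)·131.25

4.6561 % ABV


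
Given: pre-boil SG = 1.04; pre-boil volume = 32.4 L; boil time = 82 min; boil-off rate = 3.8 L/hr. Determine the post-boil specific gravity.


V_post = V_pre − rate·(t/60);  SG_post = 1 + (SG_pre−1)·V_pre/V_post
V_post = 32.4 − 3.8·(82/60) = 27.2067
SG_post = 1 + (1.04 − 1)·32.4/27.2067

1.0476


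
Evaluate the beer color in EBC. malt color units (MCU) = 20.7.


SRM = 1.4922·MCU^0.6859;  EBC = SRM·1.97
SRM = 1.4922·20.7^0.6859 = 11.9248
EBC = 11.9248·1.97

23.4919 EBC


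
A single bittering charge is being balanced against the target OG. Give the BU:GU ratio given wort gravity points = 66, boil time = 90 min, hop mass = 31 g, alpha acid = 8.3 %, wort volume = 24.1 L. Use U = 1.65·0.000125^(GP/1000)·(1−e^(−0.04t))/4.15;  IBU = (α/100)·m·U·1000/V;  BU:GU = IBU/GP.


U = 1.65·0.000125^(66/1000)·(1−e^(−0.04·90))/4.15 = 0.2137
IBU = (8.3/100)·31·0.2137·1000/24.1 = 22.8151
BU:GU = 22.8151/66

0.3457


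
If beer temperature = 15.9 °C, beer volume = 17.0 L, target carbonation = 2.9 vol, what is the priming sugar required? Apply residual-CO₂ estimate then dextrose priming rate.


residual = 14.695·(0.01821 + 0.09011·e^(−0.04·T));  sugar = (target − residual)·4.0·V
residual = 14.695·(0.01821 + 0.09011·e^(−0.04·15.9)) = 0.9686
sugar = (2.9 − 0.9686)·4.0·17.0

131.3340 g


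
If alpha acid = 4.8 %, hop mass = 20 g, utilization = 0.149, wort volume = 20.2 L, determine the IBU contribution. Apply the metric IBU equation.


IBU = (α/100)·mass·U·1000 / V
IBU = (4.8/100)·20·0.149·1000 / 20.2

7.0812 IBU


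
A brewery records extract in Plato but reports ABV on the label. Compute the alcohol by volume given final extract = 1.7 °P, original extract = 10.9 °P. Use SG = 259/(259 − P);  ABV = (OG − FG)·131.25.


OG = 259/(259 − 10.9) = 1.0439
FG = 259/(259 − 1.7) = 1.0066
ABV = (1.0439 − 1.0066)·131.25

4.8991 % ABV


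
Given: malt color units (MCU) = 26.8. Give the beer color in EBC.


SRM = 1.4922·MCU^0.6859;  EBC = SRM·1.97
SRM = 1.4922·26.8^0.6859 = 14.2359
EBC = 14.2359·1.97

28.0447 EBC


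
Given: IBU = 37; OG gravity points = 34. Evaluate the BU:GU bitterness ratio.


BU:GU = IBU / OG_points
BU:GU = 37 / 34

1.0882


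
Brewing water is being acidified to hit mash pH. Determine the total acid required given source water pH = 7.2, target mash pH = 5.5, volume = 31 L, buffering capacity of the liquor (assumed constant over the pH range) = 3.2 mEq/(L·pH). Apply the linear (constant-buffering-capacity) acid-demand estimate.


acid = buffering capacity · (pH_source − pH_target) · V
acid = 3.2 · (7.2 − 5.5) · 31

168.6400 mEq


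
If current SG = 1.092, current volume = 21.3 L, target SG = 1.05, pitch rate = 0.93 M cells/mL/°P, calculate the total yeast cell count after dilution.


V_w = V·((SG_c−1)/(SG_t−1)−1);  °P = 259 − 259/SG_t;  cells = rate·(V+V_w)·°P
V_w = 21.3·((1.092−1)/(1.05−1)−1) = 17.8920
V_final = 21.3 + 17.8920 = 39.1920
°P = 259 − 259/1.05 = 12.3333
cells = 0.93·39.1920·12.3333

449.5322 billion cells


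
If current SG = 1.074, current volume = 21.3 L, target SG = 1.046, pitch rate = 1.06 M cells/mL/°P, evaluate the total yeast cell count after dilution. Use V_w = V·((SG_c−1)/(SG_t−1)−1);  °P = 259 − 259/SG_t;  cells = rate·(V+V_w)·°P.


V_w = 21.3·((1.074−1)/(1.046−1)−1) = 12.9652
V_final = 21.3 + 12.9652 = 34.2652
°P = 259 − 259/1.046 = 11.3901
cells = 1.06·34.2652·11.3901

413.6998 billion cells


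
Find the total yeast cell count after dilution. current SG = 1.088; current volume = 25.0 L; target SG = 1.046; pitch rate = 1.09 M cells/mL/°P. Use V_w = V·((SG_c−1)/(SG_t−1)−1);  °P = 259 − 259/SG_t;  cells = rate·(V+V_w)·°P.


V_w = 25.0·((1.088−1)/(1.046−1)−1) = 22.8261
V_final = 25.0 + 22.8261 = 47.8261
°P = 259 − 259/1.046 = 11.3901
cells = 1.09·47.8261·11.3901

593.7686 billion cells


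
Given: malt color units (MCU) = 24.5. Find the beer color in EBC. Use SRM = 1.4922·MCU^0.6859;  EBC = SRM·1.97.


SRM = 1.4922·24.5^0.6859 = 13.3862
EBC = 13.3862·1.97

26.3707 EBC


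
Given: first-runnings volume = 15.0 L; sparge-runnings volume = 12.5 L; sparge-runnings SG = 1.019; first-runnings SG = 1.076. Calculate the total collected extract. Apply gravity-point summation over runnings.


total = Σ (SG_i − 1)·1000·V_i
first = (1.076 − 1)·1000·15.0 = 1140.0000
sparge = (1.019 − 1)·1000·12.5 = 237.5000
total = 1140.0000 + 237.5000

1377.5000 gravity·L


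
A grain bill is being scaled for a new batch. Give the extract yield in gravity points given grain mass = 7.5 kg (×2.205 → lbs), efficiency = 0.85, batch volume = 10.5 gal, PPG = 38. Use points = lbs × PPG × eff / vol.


lbs = 7.5 × 2.205 = 16.5375
points = 16.5375 × 38 × 0.85 / 10.5

50.8725 points


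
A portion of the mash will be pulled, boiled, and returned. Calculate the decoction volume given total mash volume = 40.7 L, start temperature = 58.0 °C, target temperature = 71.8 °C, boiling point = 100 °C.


V_dec = V_total·(T_target − T_start)/(T_boil − T_start)
V_dec = 40.7·(71.8 − 58.0)/(100 − 58.0)

13.3729 L


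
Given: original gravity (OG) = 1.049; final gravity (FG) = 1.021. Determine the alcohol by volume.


ABV = (OG − FG) · 131.25
ABV = (1.049 − 1.021) · 131.25

3.6750 % ABV


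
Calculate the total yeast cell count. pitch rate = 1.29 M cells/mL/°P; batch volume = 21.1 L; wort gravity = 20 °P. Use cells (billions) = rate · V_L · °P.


cells = 1.29 · 21.1 · 20

544.3800 billion cells


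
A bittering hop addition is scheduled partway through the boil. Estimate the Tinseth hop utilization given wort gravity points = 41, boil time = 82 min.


U = 1.65·0.000125^(GP/1000) · (1 − e^(−0.04·t))/4.15
bigness = 1.65·0.000125^(41/1000) = 1.1415
boil_factor = (1 − e^(−0.04·82))/4.15 = 0.2319
U = 1.1415 · 0.2319

0.2647


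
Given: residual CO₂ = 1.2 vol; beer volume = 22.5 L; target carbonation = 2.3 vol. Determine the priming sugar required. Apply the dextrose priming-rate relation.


sugar = (target − residual)·4.0·V
sugar = (2.3 − 1.2)·4.0·22.5

99.0000 g


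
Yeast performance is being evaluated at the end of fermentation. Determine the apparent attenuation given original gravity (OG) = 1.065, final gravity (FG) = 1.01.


AA = (OG − FG)/(OG − 1) · 100
AA = (1.065 − 1.01)/(1.065 − 1) · 100

84.6154 %


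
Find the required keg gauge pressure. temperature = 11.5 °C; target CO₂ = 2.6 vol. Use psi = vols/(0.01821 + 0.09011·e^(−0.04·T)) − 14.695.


psi = 2.6/(0.01821 + 0.09011·e^(−0.04·11.5)) − 14.695

19.9278 psi


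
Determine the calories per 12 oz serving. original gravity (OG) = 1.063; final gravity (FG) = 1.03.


ABW = (OG−FG)·131.25·0.79/FG;  °P = 259 − 259/SG (for OG→OE and FG→AE);  RE = 0.1808·OE + 0.8192·AE;  Cal = (6.9·ABW + 4·(RE−0.1))·FG·3.55
ABW = (1.063 − 1.03)·131.25·0.79/1.03 = 3.3220
OE = 259 − 259/1.063 = 15.3500 °P
AE = 259 − 259/1.03 = 7.5437 °P
RE = 0.1808·15.3500 + 0.8192·7.5437 = 8.9551 °P
Cal = (6.9·3.3220 + 4·(8.9551−0.1))·1.03·3.55

213.3284 kcal


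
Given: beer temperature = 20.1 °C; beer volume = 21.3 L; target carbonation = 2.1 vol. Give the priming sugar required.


residual = 14.695·(0.01821 + 0.09011·e^(−0.04·T));  sugar = (target − residual)·4.0·V
residual = 14.695·(0.01821 + 0.09011·e^(−0.04·20.1)) = 0.8602
sugar = (2.1 − 0.8602)·4.0·21.3

105.6304 g


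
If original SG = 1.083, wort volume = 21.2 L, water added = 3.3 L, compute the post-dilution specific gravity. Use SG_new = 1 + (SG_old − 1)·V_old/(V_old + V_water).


pts = (1.083 − 1)·1000·21.2/(21.2 + 3.3) = 71.8204
SG_new = 1 + 71.8204/1000

1.0718


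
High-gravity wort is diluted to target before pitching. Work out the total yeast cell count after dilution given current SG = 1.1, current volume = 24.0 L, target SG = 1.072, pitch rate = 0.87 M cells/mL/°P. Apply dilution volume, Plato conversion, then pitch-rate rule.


V_w = V·((SG_c−1)/(SG_t−1)−1);  °P = 259 − 259/SG_t;  cells = rate·(V+V_w)·°P
V_w = 24.0·((1.1−1)/(1.072−1)−1) = 9.3333
V_final = 24.0 + 9.3333 = 33.3333
°P = 259 − 259/1.072 = 17.3955
cells = 0.87·33.3333·17.3955

504.4701 billion cells


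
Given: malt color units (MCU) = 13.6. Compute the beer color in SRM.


SRM = 1.4922 · MCU^0.6859
SRM = 1.4922 · 13.6^0.6859

8.9397 SRM


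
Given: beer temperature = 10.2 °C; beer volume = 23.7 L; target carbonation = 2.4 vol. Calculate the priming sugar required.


residual = 14.695·(0.01821 + 0.09011·e^(−0.04·T));  sugar = (target − residual)·4.0·V
residual = 14.695·(0.01821 + 0.09011·e^(−0.04·10.2)) = 1.1481
sugar = (2.4 − 1.1481)·4.0·23.7

118.6765 g


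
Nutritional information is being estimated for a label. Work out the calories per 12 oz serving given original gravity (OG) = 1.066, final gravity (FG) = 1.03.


ABW = (OG−FG)·131.25·0.79/FG;  °P = 259 − 259/SG (for OG→OE and FG→AE);  RE = 0.1808·OE + 0.8192·AE;  Cal = (6.9·ABW + 4·(RE−0.1))·FG·3.55
ABW = (1.066 − 1.03)·131.25·0.79/1.03 = 3.6240
OE = 259 − 259/1.066 = 16.0356 °P
AE = 259 − 259/1.03 = 7.5437 °P
RE = 0.1808·16.0356 + 0.8192·7.5437 = 9.0790 °P
Cal = (6.9·3.6240 + 4·(9.0790−0.1))·1.03·3.55

222.7611 kcal


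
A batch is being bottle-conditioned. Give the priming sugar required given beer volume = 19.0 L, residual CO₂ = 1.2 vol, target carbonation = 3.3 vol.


sugar = (target − residual)·4.0·V
sugar = (3.3 − 1.2)·4.0·19.0

159.6000 g


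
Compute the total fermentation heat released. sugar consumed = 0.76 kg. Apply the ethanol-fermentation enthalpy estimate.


Q = m_sugar · 590 kJ/kg
Q = 0.76 · 590

448.4000 kJ


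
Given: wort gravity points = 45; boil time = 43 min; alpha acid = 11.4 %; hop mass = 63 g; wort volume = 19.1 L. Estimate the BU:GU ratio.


U = 1.65·0.000125^(GP/1000)·(1−e^(−0.04t))/4.15;  IBU = (α/100)·m·U·1000/V;  BU:GU = IBU/GP
U = 1.65·0.000125^(45/1000)·(1−e^(−0.04·43))/4.15 = 0.2178
IBU = (11.4/100)·63·0.2178·1000/19.1 = 81.9062
BU:GU = 81.9062/45

1.8201


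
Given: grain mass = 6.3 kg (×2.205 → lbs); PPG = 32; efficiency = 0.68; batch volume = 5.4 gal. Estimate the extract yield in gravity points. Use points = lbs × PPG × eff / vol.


lbs = 6.3 × 2.205 = 13.8915
points = 13.8915 × 32 × 0.68 / 5.4

55.9776 points


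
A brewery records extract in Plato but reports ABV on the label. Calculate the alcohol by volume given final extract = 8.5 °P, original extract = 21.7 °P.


SG = 259/(259 − P);  ABV = (OG − FG)·131.25
OG = 259/(259 − 21.7) = 1.0914
FG = 259/(259 − 8.5) = 1.0339
ABV = (1.0914 − 1.0339)·131.25

7.5486 % ABV


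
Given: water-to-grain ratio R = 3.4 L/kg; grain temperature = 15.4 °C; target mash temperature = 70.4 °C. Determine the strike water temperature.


T_strike = (0.41/R)·(T_mash − T_grain) + T_mash
T_strike = (0.41/3.4)·(70.4 − 15.4) + 70.4

77.0324 °C


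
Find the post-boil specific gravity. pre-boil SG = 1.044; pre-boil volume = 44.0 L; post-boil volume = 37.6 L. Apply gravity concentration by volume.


SG_post = 1 + (SG_pre − 1)·V_pre/V_post
pts_pre = (1.044 − 1)·1000 = 44.0000
pts_post = 44.0000·44.0/37.6 = 51.4894
SG_post = 1 + 51.4894/1000

1.0515


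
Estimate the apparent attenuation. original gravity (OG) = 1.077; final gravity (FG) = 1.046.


AA = (OG − FG)/(OG − 1) · 100
AA = (1.077 − 1.046)/(1.077 − 1) · 100

40.2597 %


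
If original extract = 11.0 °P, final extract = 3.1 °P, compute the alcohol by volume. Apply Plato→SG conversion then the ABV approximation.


SG = 259/(259 − P);  ABV = (OG − FG)·131.25
OG = 259/(259 − 11.0) = 1.0444
FG = 259/(259 − 3.1) = 1.0121
ABV = (1.0444 − 1.0121)·131.25

4.2316 % ABV


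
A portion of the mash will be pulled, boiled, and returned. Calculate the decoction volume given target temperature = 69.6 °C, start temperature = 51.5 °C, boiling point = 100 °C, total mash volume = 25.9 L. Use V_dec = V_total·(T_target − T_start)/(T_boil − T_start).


V_dec = 25.9·(69.6 − 51.5)/(100 − 51.5)

9.6658 L


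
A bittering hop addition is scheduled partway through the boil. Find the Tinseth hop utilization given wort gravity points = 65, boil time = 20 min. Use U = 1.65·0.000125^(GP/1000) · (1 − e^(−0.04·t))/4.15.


bigness = 1.65·0.000125^(65/1000) = 0.9200
boil_factor = (1 − e^(−0.04·20))/4.15 = 0.1327
U = 0.9200 · 0.1327

0.1221


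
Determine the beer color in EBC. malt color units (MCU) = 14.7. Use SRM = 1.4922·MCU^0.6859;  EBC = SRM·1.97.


SRM = 1.4922·14.7^0.6859 = 9.4295
EBC = 9.4295·1.97

18.5762 EBC


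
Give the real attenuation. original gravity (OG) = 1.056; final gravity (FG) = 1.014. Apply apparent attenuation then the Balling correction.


AA = (OG−FG)/(OG−1)·100;  RA = AA·0.8192
AA = (1.056 − 1.014)/(1.056 − 1)·100 = 75.0000
RA = 75.0000·0.8192

61.4400 %


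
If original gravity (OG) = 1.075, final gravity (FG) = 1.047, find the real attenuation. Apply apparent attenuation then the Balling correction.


AA = (OG−FG)/(OG−1)·100;  RA = AA·0.8192
AA = (1.075 − 1.047)/(1.075 − 1)·100 = 37.3333
RA = 37.3333·0.8192

30.5835 %


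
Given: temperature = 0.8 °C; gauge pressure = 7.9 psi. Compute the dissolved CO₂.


vols = (P + 14.695)·(0.01821 + 0.09011·e^(−0.04·T))
vols = (7.9 + 14.695)·(0.01821 + 0.09011·e^(−0.04·0.8))

2.3834 volumes


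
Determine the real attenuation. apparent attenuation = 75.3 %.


RA = AA · 0.8192
RA = 75.3 · 0.8192

61.6858 %


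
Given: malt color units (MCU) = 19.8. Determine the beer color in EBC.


SRM = 1.4922·MCU^0.6859;  EBC = SRM·1.97
SRM = 1.4922·19.8^0.6859 = 11.5667
EBC = 11.5667·1.97

22.7864 EBC


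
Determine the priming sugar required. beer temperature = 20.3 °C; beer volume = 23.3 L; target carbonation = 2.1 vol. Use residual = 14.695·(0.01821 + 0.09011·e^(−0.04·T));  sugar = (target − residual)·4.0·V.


residual = 14.695·(0.01821 + 0.09011·e^(−0.04·20.3)) = 0.8555
sugar = (2.1 − 0.8555)·4.0·23.3

115.9888 g


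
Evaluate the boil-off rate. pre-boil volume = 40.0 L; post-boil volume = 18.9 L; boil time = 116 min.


rate = (V_pre − V_post) / (t_min/60)
rate = (40.0 − 18.9) / (116/60)

10.9138 L/hr


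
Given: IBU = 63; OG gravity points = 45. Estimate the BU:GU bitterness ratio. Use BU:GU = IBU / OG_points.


BU:GU = 63 / 45

1.4000


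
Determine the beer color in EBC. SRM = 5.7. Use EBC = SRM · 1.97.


EBC = 5.7 · 1.97

11.2290 EBC


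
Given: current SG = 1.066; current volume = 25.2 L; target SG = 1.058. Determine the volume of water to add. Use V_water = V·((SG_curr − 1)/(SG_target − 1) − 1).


V_water = 25.2·((1.066 − 1)/(1.058 − 1) − 1)

3.4759 L


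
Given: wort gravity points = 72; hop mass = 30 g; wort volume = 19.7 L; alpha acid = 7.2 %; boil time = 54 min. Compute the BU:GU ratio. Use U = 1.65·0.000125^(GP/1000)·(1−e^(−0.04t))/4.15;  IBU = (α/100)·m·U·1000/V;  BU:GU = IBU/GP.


U = 1.65·0.000125^(72/1000)·(1−e^(−0.04·54))/4.15 = 0.1842
IBU = (7.2/100)·30·0.1842·1000/19.7 = 20.1922
BU:GU = 20.1922/72

0.2804


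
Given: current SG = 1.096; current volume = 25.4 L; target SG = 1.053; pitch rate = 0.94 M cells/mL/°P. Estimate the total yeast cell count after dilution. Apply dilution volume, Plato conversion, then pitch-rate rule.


V_w = V·((SG_c−1)/(SG_t−1)−1);  °P = 259 − 259/SG_t;  cells = rate·(V+V_w)·°P
V_w = 25.4·((1.096−1)/(1.053−1)−1) = 20.6075
V_final = 25.4 + 20.6075 = 46.0075
°P = 259 − 259/1.053 = 13.0361
cells = 0.94·46.0075·13.0361

563.7729 billion cells


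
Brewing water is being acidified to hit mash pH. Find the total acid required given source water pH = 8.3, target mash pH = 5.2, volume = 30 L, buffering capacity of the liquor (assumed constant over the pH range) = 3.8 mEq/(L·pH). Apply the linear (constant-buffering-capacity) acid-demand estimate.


acid = buffering capacity · (pH_source − pH_target) · V
acid = 3.8 · (8.3 − 5.2) · 30

353.4000 mEq


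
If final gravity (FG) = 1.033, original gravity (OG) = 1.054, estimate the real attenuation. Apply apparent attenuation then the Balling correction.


AA = (OG−FG)/(OG−1)·100;  RA = AA·0.8192
AA = (1.054 − 1.033)/(1.054 − 1)·100 = 38.8889
RA = 38.8889·0.8192

31.8578 %


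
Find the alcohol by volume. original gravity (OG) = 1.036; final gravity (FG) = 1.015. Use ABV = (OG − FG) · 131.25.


ABV = (1.036 − 1.015) · 131.25

2.7563 % ABV


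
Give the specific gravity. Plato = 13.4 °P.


SG = 259/(259 − P)
SG = 259/(259 − 13.4)

1.0546


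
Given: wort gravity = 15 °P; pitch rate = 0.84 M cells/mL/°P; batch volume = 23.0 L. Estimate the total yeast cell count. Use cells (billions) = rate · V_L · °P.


cells = 0.84 · 23.0 · 15

289.8000 billion cells


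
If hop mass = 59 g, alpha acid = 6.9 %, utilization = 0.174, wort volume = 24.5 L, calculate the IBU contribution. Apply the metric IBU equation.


IBU = (α/100)·mass·U·1000 / V
IBU = (6.9/100)·59·0.174·1000 / 24.5

28.9124 IBU


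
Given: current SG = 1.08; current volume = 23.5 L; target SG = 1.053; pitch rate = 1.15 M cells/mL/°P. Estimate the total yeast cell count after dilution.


V_w = V·((SG_c−1)/(SG_t−1)−1);  °P = 259 − 259/SG_t;  cells = rate·(V+V_w)·°P
V_w = 23.5·((1.08−1)/(1.053−1)−1) = 11.9717
V_final = 23.5 + 11.9717 = 35.4717
°P = 259 − 259/1.053 = 13.0361
cells = 1.15·35.4717·13.0361

531.7740 billion cells


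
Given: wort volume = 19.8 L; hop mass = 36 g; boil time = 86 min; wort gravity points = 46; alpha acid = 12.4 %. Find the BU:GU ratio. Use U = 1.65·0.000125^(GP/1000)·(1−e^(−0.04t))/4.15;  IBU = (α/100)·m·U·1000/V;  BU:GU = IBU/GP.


U = 1.65·0.000125^(46/1000)·(1−e^(−0.04·86))/4.15 = 0.2545
IBU = (12.4/100)·36·0.2545·1000/19.8 = 57.3851
BU:GU = 57.3851/46

1.2475


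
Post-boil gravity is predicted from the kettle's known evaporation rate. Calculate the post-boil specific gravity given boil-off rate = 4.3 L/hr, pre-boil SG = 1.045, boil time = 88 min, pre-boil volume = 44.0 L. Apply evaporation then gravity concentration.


V_post = V_pre − rate·(t/60);  SG_post = 1 + (SG_pre−1)·V_pre/V_post
V_post = 44.0 − 4.3·(88/60) = 37.6933
SG_post = 1 + (1.045 − 1)·44.0/37.6933

1.0525


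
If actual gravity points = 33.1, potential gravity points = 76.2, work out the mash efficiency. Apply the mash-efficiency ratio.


efficiency = actual / potential × 100
efficiency = 33.1 / 76.2 × 100

43.4383 %


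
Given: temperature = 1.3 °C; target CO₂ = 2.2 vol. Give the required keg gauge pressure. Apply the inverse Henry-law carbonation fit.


psi = vols/(0.01821 + 0.09011·e^(−0.04·T)) − 14.695
psi = 2.2/(0.01821 + 0.09011·e^(−0.04·1.3)) − 14.695

6.5090 psi


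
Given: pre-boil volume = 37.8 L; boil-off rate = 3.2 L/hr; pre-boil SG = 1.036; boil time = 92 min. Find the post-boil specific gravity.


V_post = V_pre − rate·(t/60);  SG_post = 1 + (SG_pre−1)·V_pre/V_post
V_post = 37.8 − 3.2·(92/60) = 32.8933
SG_post = 1 + (1.036 − 1)·37.8/32.8933

1.0414


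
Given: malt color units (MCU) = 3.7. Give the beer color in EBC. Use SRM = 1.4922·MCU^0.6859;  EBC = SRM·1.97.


SRM = 1.4922·3.7^0.6859 = 3.6606
EBC = 3.6606·1.97

7.2115 EBC


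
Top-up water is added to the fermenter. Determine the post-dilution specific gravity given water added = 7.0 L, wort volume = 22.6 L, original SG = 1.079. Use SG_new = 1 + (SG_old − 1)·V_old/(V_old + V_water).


pts = (1.079 − 1)·1000·22.6/(22.6 + 7.0) = 60.3176
SG_new = 1 + 60.3176/1000

1.0603


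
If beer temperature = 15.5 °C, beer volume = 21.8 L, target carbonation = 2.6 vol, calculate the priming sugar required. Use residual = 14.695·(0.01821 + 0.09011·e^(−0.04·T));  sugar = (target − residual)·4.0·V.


residual = 14.695·(0.01821 + 0.09011·e^(−0.04·15.5)) = 0.9799
sugar = (2.6 − 0.9799)·4.0·21.8

141.2706 g


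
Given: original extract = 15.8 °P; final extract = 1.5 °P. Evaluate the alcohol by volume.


SG = 259/(259 − P);  ABV = (OG − FG)·131.25
OG = 259/(259 − 15.8) = 1.0650
FG = 259/(259 − 1.5) = 1.0058
ABV = (1.0650 − 1.0058)·131.25

7.7624 % ABV


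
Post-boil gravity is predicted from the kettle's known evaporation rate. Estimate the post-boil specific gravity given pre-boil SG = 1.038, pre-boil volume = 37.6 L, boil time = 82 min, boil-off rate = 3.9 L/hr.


V_post = V_pre − rate·(t/60);  SG_post = 1 + (SG_pre−1)·V_pre/V_post
V_post = 37.6 − 3.9·(82/60) = 32.2700
SG_post = 1 + (1.038 − 1)·37.6/32.2700

1.0443


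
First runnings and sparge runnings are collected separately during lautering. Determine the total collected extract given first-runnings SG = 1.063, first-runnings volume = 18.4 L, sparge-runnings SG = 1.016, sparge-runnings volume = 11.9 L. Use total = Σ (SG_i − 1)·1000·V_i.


first = (1.063 − 1)·1000·18.4 = 1159.2000
sparge = (1.016 − 1)·1000·11.9 = 190.4000
total = 1159.2000 + 190.4000

1349.6000 gravity·L


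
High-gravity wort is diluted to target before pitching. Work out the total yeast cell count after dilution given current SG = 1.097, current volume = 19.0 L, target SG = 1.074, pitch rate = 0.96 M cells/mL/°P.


V_w = V·((SG_c−1)/(SG_t−1)−1);  °P = 259 − 259/SG_t;  cells = rate·(V+V_w)·°P
V_w = 19.0·((1.097−1)/(1.074−1)−1) = 5.9054
V_final = 19.0 + 5.9054 = 24.9054
°P = 259 − 259/1.074 = 17.8454
cells = 0.96·24.9054·17.8454

426.6699 billion cells


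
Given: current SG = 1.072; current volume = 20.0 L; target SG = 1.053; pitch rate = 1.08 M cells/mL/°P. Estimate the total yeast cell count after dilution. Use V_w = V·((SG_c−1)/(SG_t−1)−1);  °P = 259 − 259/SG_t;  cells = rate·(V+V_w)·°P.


V_w = 20.0·((1.072−1)/(1.053−1)−1) = 7.1698
V_final = 20.0 + 7.1698 = 27.1698
°P = 259 − 259/1.053 = 13.0361
cells = 1.08·27.1698·13.0361

382.5231 billion cells


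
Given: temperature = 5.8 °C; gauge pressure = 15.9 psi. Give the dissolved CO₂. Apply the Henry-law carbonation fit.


vols = (P + 14.695)·(0.01821 + 0.09011·e^(−0.04·T))
vols = (15.9 + 14.695)·(0.01821 + 0.09011·e^(−0.04·5.8))

2.7432 volumes


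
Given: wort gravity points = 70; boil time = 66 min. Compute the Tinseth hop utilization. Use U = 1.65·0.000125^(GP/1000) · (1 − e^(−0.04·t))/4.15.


bigness = 1.65·0.000125^(70/1000) = 0.8796
boil_factor = (1 − e^(−0.04·66))/4.15 = 0.2238
U = 0.8796 · 0.2238

0.1968


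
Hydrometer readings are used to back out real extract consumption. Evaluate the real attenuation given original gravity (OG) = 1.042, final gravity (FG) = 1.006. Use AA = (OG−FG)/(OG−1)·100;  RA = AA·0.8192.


AA = (1.042 − 1.006)/(1.042 − 1)·100 = 85.7143
RA = 85.7143·0.8192

70.2171 %


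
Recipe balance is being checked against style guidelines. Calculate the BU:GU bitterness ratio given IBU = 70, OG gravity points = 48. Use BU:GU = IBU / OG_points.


BU:GU = 70 / 48

1.4583


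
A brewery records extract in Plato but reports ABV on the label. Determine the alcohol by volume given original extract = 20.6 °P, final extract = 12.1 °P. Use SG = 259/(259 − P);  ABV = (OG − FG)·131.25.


OG = 259/(259 − 20.6) = 1.0864
FG = 259/(259 − 12.1) = 1.0490
ABV = (1.0864 − 1.0490)·131.25

4.9090 % ABV


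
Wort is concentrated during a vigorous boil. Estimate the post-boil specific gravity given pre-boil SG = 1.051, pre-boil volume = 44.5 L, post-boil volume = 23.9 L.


SG_post = 1 + (SG_pre − 1)·V_pre/V_post
pts_pre = (1.051 − 1)·1000 = 51.0000
pts_post = 51.0000·44.5/23.9 = 94.9582
SG_post = 1 + 94.9582/1000

1.0950


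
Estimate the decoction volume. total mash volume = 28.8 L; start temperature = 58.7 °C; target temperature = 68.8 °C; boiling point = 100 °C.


V_dec = V_total·(T_target − T_start)/(T_boil − T_start)
V_dec = 28.8·(68.8 − 58.7)/(100 − 58.7)

7.0431 L


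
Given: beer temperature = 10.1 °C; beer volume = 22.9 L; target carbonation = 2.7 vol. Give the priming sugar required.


residual = 14.695·(0.01821 + 0.09011·e^(−0.04·T));  sugar = (target − residual)·4.0·V
residual = 14.695·(0.01821 + 0.09011·e^(−0.04·10.1)) = 1.1517
sugar = (2.7 − 1.1517)·4.0·22.9

141.8272 g


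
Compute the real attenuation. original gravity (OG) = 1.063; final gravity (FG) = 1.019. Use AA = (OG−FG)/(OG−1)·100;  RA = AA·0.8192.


AA = (1.063 − 1.019)/(1.063 − 1)·100 = 69.8413
RA = 69.8413·0.8192

57.2140 %


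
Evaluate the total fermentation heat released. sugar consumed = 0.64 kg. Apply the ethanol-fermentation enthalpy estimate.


Q = m_sugar · 590 kJ/kg
Q = 0.64 · 590

377.6000 kJ


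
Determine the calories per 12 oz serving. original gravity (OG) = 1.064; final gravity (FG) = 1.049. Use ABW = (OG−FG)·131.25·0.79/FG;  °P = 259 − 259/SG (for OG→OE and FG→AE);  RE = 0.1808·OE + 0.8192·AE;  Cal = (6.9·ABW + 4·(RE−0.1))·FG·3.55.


ABW = (1.064 − 1.049)·131.25·0.79/1.049 = 1.4827
OE = 259 − 259/1.064 = 15.5789 °P
AE = 259 − 259/1.049 = 12.0982 °P
RE = 0.1808·15.5789 + 0.8192·12.0982 = 12.7275 °P
Cal = (6.9·1.4827 + 4·(12.7275−0.1))·1.049·3.55

226.1942 kcal


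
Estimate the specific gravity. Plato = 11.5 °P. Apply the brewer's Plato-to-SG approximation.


SG = 259/(259 − P)
SG = 259/(259 − 11.5)

1.0465


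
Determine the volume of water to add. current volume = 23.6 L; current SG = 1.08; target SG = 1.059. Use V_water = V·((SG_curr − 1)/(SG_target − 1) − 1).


V_water = 23.6·((1.08 − 1)/(1.059 − 1) − 1)

8.4000 L


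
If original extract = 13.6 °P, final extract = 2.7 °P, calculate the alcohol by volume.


SG = 259/(259 − P);  ABV = (OG − FG)·131.25
OG = 259/(259 − 13.6) = 1.0554
FG = 259/(259 − 2.7) = 1.0105
ABV = (1.0554 − 1.0105)·131.25

5.8912 % ABV
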